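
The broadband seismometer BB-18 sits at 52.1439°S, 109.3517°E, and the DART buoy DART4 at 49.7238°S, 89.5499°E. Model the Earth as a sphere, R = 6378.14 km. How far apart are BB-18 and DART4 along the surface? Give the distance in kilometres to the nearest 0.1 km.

1410.4 km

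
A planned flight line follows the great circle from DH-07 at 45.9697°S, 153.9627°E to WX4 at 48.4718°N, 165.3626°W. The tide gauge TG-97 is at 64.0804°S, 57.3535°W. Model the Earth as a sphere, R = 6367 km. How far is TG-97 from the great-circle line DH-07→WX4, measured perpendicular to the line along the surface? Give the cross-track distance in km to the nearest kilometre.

δ₁₃ = central angle DH-07→TG-97 = 1.173309 rad  (haversine)
θ₁₃ = bearing DH-07→TG-97 = 165.735°,  θ₁₂ = bearing DH-07→WX4 = 26.105°
dₓₜ = R·arcsin(sin δ₁₃ · sin(θ₁₃ − θ₁₂)) = 6367·arcsin(0.92204·sin(139.630°)) = 4075.098 km
|dₓₜ| = 4075.098 km

4075 km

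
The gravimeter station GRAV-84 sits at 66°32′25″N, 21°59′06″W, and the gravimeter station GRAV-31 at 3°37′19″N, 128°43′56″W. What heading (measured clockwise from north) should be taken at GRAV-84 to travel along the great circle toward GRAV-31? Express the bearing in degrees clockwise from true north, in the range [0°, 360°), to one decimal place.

286.8°

GRAV-84: φ = +66.54028°, λ = -21.98500°
GRAV-31: φ = +3.62194°, λ = -128.73222°
Δλ = -106.7472°
y = sin Δλ · cos φ₂ = -0.955673
x = cos φ₁ sin φ₂ − sin φ₁ cos φ₂ cos Δλ = 0.288953
θ = atan2(y, x) = -73.1770° → 286.8230° (mod 360°)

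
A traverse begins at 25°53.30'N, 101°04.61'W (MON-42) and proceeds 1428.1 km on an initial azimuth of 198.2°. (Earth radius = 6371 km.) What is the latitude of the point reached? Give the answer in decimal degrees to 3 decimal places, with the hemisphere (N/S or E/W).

13.634°N

MON-42: φ = +25.88833°, λ = -101.07683°
δ = d/R = 1428.1/6371 = 0.224156 rad
φ₂ = arcsin(sin φ₁ cos δ + cos φ₁ sin δ cos θ)
   = arcsin(0.43662·0.97498 + 0.89965·0.22228·-0.94997) = 13.63423°
λ₂ = λ₁ + atan2(sin θ sin δ cos φ₁, cos δ − sin φ₁ sin φ₂) = -105.17354°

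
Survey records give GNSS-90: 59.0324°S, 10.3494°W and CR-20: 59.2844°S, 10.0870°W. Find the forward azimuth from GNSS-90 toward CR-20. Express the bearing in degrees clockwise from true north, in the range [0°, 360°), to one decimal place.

Δλ = 0.2624°
y = sin Δλ · cos φ₂ = 0.002339
x = cos φ₁ sin φ₂ − sin φ₁ cos φ₂ cos Δλ = -0.004403
θ = atan2(y, x) = 152.0182° → 152.0182° (mod 360°)

152.0°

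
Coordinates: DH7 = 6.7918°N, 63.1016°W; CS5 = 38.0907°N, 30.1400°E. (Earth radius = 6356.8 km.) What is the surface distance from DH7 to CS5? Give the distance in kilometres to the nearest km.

9802 km

Δφ = 31.2989°,  Δλ = 93.2416°
a = sin²(Δφ/2) + cos φ₁ cos φ₂ sin²(Δλ/2) = 0.485618
c = 2·arcsin(√a) = 1.542027 rad = 88.3517°
d = R·c = 6356.8 × 1.542027 = 9802.4 km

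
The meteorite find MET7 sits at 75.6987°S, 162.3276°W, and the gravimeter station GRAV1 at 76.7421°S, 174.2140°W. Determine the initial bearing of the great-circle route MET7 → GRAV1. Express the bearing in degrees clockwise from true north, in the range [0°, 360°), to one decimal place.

Δλ = -11.8864°
y = sin Δλ · cos φ₂ = -0.047236
x = cos φ₁ sin φ₂ − sin φ₁ cos φ₂ cos Δλ = -0.022975
θ = atan2(y, x) = -115.9373° → 244.0627° (mod 360°)

244.1°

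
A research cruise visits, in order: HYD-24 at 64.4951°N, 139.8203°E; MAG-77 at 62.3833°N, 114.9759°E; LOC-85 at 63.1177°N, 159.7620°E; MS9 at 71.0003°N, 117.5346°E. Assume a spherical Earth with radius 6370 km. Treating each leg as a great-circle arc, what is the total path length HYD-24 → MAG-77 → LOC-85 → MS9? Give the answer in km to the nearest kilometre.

HYD-24→MAG-77: c = 0.196027 rad, d = 1248.69 km
MAG-77→LOC-85: c = 0.350854 rad, d = 2234.94 km
LOC-85→MS9: c = 0.309951 rad, d = 1974.39 km
Total = 1248.69 + 2234.94 + 1974.39 = 5458.02 km

5458 km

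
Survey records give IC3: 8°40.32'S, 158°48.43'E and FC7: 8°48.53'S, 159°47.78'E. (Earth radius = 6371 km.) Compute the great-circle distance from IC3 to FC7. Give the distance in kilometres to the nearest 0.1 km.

109.8 km

IC3: φ = -8.67200°, λ = +158.80717°
FC7: φ = -8.80883°, λ = +159.79633°
Δφ = -0.1368°,  Δλ = 0.9892°
a = sin²(Δφ/2) + cos φ₁ cos φ₂ sin²(Δλ/2) = 0.000074
c = 2·arcsin(√a) = 0.017230 rad = 0.9872°
d = R·c = 6371 × 0.017230 = 109.8 km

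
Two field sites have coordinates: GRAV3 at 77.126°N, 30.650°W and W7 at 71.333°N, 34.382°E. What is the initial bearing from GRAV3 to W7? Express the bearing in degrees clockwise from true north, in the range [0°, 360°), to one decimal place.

74.7°

Δλ = 65.0320°
y = sin Δλ · cos φ₂ = 0.290155
x = cos φ₁ sin φ₂ − sin φ₁ cos φ₂ cos Δλ = 0.079379
θ = atan2(y, x) = 74.6997° → 74.6997° (mod 360°)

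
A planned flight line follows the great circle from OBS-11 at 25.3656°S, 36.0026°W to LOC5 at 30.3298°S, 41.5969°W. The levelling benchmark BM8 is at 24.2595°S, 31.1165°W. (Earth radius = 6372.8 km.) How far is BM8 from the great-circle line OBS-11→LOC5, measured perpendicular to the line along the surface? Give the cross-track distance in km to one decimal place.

279.7 km

δ₁₃ = central angle OBS-11→BM8 = 0.079771 rad  (haversine)
θ₁₃ = bearing OBS-11→BM8 = 77.030°,  θ₁₂ = bearing OBS-11→LOC5 = 223.620°
dₓₜ = R·arcsin(sin δ₁₃ · sin(θ₁₃ − θ₁₂)) = 6372.8·arcsin(0.07969·sin(-146.590°)) = -279.712 km
|dₓₜ| = 279.712 km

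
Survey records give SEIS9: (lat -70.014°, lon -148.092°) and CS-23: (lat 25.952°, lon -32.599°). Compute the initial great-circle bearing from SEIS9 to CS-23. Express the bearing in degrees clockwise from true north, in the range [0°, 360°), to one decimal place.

104.8°

Δλ = 115.4930°
y = sin Δλ · cos φ₂ = 0.811617
x = cos φ₁ sin φ₂ − sin φ₁ cos φ₂ cos Δλ = -0.214119
θ = atan2(y, x) = 104.7789° → 104.7789° (mod 360°)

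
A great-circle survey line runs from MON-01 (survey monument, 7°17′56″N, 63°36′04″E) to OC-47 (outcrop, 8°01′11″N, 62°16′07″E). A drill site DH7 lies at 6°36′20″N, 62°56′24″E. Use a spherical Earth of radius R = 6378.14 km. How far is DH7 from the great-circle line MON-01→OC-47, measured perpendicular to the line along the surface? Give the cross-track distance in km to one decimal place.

102.8 km

MON-01: φ = +7.29889°, λ = +63.60111°
OC-47: φ = +8.01972°, λ = +62.26861°
DH7: φ = +6.60556°, λ = +62.94000°
δ₁₃ = central angle MON-01→DH7 = 0.016662 rad  (haversine)
θ₁₃ = bearing MON-01→DH7 = 223.467°,  θ₁₂ = bearing MON-01→OC-47 = 298.715°
dₓₜ = R·arcsin(sin δ₁₃ · sin(θ₁₃ − θ₁₂)) = 6378.14·arcsin(0.01666·sin(-75.248°)) = -102.769 km
|dₓₜ| = 102.769 km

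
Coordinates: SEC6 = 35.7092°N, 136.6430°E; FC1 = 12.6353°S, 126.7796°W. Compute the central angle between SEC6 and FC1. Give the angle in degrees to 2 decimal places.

102.62°

Δφ = -48.3445°,  Δλ = 96.5774°
a = sin²(Δφ/2) + cos φ₁ cos φ₂ sin²(Δλ/2) = 0.609216
c = 2·arcsin(√a) = 1.791004 rad = 102.6170°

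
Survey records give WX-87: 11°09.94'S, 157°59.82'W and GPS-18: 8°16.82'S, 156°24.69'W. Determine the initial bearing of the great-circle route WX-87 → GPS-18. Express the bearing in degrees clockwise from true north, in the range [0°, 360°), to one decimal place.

28.6°

WX-87: φ = -11.16567°, λ = -157.99700°
GPS-18: φ = -8.28033°, λ = -156.41150°
Δλ = 1.5855°
y = sin Δλ · cos φ₂ = 0.027380
x = cos φ₁ sin φ₂ − sin φ₁ cos φ₂ cos Δλ = 0.050264
θ = atan2(y, x) = 28.5784° → 28.5784° (mod 360°)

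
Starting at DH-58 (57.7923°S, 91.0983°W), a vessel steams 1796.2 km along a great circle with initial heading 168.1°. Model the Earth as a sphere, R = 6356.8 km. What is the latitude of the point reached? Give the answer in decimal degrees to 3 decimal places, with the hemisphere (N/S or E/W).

73.332°S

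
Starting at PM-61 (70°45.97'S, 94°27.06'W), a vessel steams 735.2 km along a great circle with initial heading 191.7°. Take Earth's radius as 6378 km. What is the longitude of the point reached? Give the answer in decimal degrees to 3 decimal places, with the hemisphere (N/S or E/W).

100.478°W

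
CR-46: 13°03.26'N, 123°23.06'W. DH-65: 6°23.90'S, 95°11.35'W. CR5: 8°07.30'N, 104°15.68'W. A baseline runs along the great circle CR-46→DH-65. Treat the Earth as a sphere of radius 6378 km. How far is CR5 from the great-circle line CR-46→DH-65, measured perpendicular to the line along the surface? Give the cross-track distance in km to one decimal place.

738.7 km

CR-46: φ = +13.05433°, λ = -123.38433°
DH-65: φ = -6.39833°, λ = -95.18917°
CR5: φ = +8.12167°, λ = -104.26133°
δ₁₃ = central angle CR-46→CR5 = 0.339026 rad  (haversine)
θ₁₃ = bearing CR-46→CR5 = 102.794°,  θ₁₂ = bearing CR-46→DH-65 = 123.126°
dₓₜ = R·arcsin(sin δ₁₃ · sin(θ₁₃ − θ₁₂)) = 6378·arcsin(0.33257·sin(-20.332°)) = -738.670 km
|dₓₜ| = 738.670 km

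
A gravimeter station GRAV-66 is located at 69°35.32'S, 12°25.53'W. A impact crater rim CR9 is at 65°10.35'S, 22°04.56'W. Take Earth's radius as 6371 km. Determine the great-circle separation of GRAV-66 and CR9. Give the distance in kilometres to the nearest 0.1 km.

640.0 km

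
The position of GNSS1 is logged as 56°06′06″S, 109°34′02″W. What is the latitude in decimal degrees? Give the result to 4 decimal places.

56.1017°S

56° + 6′/60 + 6″/3600 = 56 + 0.10000 + 0.00167 = 56.1017°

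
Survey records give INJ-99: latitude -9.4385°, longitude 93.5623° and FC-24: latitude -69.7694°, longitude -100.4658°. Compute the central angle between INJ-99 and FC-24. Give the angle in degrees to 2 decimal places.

100.20°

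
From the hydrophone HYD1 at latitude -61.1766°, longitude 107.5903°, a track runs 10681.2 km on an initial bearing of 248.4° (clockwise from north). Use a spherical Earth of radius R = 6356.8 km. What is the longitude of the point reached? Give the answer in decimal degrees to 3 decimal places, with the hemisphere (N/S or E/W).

4.402°W

δ = d/R = 10681.2/6356.8 = 1.680279 rad
φ₂ = arcsin(sin φ₁ cos δ + cos φ₁ sin δ cos θ)
   = arcsin(-0.87611·-0.10926 + 0.48211·0.99401·-0.36812) = -4.62804°
λ₂ = λ₁ + atan2(sin θ sin δ cos φ₁, cos δ − sin φ₁ sin φ₂) = -4.40220°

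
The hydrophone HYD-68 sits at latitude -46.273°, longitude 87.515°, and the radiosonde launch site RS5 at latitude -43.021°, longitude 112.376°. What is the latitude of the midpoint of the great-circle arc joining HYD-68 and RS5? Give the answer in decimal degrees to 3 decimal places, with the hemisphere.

45.326°S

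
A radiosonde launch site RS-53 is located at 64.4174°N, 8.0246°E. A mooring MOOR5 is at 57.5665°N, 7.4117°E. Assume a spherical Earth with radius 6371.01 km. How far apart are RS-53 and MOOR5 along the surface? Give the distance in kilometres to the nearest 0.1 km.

762.5 km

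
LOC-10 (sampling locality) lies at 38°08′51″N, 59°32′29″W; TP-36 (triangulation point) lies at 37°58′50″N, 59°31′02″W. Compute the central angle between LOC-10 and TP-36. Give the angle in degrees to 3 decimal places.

0.168°

LOC-10: φ = +38.14750°, λ = -59.54139°
TP-36: φ = +37.98056°, λ = -59.51722°
Δφ = -0.1669°,  Δλ = 0.0242°
a = sin²(Δφ/2) + cos φ₁ cos φ₂ sin²(Δλ/2) = 0.000002
c = 2·arcsin(√a) = 0.002933 rad = 0.1680°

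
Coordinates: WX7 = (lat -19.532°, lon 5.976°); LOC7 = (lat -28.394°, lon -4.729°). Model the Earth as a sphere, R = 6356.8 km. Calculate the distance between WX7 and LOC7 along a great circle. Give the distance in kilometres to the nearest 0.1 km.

1463.0 km

Δφ = -8.8620°,  Δλ = -10.7050°
a = sin²(Δφ/2) + cos φ₁ cos φ₂ sin²(Δλ/2) = 0.013183
c = 2·arcsin(√a) = 0.230144 rad = 13.1863°
d = R·c = 6356.8 × 0.230144 = 1463.0 km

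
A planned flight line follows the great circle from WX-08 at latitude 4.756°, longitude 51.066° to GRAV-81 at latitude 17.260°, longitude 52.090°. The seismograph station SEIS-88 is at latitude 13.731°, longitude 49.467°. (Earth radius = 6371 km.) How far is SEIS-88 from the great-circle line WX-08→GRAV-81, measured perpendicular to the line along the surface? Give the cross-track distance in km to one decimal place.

250.3 km

δ₁₃ = central angle WX-08→SEIS-88 = 0.159041 rad  (haversine)
θ₁₃ = bearing WX-08→SEIS-88 = 350.145°,  θ₁₂ = bearing WX-08→GRAV-81 = 4.507°
dₓₜ = R·arcsin(sin δ₁₃ · sin(θ₁₃ − θ₁₂)) = 6371·arcsin(0.15837·sin(345.638°)) = -250.341 km
|dₓₜ| = 250.341 km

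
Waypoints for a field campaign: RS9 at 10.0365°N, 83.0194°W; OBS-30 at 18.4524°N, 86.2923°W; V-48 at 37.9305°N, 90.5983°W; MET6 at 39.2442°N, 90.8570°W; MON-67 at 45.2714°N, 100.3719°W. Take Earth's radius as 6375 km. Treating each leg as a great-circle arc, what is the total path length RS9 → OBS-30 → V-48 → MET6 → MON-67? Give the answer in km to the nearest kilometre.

4386 km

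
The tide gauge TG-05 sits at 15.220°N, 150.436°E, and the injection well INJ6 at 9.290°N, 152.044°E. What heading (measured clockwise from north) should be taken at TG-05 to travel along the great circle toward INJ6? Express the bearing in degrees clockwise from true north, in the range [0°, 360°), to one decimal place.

Δλ = 1.6080°
y = sin Δλ · cos φ₂ = 0.027693
x = cos φ₁ sin φ₂ − sin φ₁ cos φ₂ cos Δλ = -0.103211
θ = atan2(y, x) = 164.9804° → 164.9804° (mod 360°)

165.0°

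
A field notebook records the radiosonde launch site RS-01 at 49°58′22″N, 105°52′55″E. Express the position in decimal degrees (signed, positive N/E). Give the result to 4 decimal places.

lat: 49.9728° N → +49.9728°
lon: 105.8819° E → +105.8819°

+49.9728°, +105.8819°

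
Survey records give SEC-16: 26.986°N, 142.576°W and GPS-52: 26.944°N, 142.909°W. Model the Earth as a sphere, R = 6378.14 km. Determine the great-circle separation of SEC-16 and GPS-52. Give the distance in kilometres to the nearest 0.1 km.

Δφ = -0.0420°,  Δλ = -0.3330°
a = sin²(Δφ/2) + cos φ₁ cos φ₂ sin²(Δλ/2) = 0.000007
c = 2·arcsin(√a) = 0.005232 rad = 0.2998°
d = R·c = 6378.14 × 0.005232 = 33.4 km

33.4 km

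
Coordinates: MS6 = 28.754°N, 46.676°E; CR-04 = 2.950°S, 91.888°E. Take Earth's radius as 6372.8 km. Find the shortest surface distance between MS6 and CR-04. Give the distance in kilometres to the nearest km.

5973 km

Δφ = -31.7040°,  Δλ = 45.2120°
a = sin²(Δφ/2) + cos φ₁ cos φ₂ sin²(Δλ/2) = 0.203979
c = 2·arcsin(√a) = 0.937206 rad = 53.6979°
d = R·c = 6372.8 × 0.937206 = 5972.6 km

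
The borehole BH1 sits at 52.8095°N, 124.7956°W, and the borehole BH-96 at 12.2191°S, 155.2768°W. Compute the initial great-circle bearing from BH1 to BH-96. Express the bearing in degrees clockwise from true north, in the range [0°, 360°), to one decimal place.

211.8°

Δλ = -30.4812°
y = sin Δλ · cos φ₂ = -0.495764
x = cos φ₁ sin φ₂ − sin φ₁ cos φ₂ cos Δλ = -0.798915
θ = atan2(y, x) = -148.1785° → 211.8215° (mod 360°)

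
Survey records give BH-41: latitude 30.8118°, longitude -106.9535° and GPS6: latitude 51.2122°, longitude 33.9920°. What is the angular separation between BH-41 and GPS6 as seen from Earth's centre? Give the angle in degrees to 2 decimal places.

Δφ = 20.4004°,  Δλ = 140.9455°
a = sin²(Δφ/2) + cos φ₁ cos φ₂ sin²(Δλ/2) = 0.509268
c = 2·arcsin(√a) = 1.589334 rad = 91.0621°

91.06°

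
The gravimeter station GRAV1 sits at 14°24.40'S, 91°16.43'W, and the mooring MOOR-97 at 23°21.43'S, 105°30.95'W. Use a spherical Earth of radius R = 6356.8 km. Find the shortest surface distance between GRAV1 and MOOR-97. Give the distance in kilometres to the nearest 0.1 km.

GRAV1: φ = -14.40667°, λ = -91.27383°
MOOR-97: φ = -23.35717°, λ = -105.51583°
Δφ = -8.9505°,  Δλ = -14.2420°
a = sin²(Δφ/2) + cos φ₁ cos φ₂ sin²(Δλ/2) = 0.019753
c = 2·arcsin(√a) = 0.282023 rad = 16.1587°
d = R·c = 6356.8 × 0.282023 = 1792.8 km

1792.8 km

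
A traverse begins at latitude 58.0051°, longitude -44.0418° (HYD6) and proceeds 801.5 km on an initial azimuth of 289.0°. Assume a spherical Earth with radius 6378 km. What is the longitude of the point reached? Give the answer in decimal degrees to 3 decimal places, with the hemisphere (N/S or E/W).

δ = d/R = 801.5/6378 = 0.125666 rad
φ₂ = arcsin(sin φ₁ cos δ + cos φ₁ sin δ cos θ)
   = arcsin(0.84810·0.99211 + 0.52984·0.12534·0.32557) = 59.65828°
λ₂ = λ₁ + atan2(sin θ sin δ cos φ₁, cos δ − sin φ₁ sin φ₂) = -57.60958°

57.610°W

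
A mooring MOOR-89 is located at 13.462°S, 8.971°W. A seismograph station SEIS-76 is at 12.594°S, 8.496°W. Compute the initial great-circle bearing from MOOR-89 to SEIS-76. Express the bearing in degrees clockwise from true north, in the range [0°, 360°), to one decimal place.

Δλ = 0.4750°
y = sin Δλ · cos φ₂ = 0.008091
x = cos φ₁ sin φ₂ − sin φ₁ cos φ₂ cos Δλ = 0.015141
θ = atan2(y, x) = 28.1182° → 28.1182° (mod 360°)

28.1°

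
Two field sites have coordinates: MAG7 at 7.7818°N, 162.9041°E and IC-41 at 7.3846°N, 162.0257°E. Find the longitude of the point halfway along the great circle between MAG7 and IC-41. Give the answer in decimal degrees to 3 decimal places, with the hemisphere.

Bx = cos φ₂ cos Δλ = 0.991589,  By = cos φ₂ sin Δλ = -0.015203
φₘ = atan2(sin φ₁ + sin φ₂, √((cos φ₁ + Bx)² + By²)) = 7.58342°
λₘ = λ₁ + atan2(By, cos φ₁ + Bx) = 162.46470°

162.465°E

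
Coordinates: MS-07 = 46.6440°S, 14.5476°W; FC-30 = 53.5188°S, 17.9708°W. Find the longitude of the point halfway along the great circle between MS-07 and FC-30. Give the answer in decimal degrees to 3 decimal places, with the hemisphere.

16.136°W

Bx = cos φ₂ cos Δλ = 0.593498,  By = cos φ₂ sin Δλ = -0.035501
φₘ = atan2(sin φ₁ + sin φ₂, √((cos φ₁ + Bx)² + By²)) = -50.09392°
λₘ = λ₁ + atan2(By, cos φ₁ + Bx) = -16.13629°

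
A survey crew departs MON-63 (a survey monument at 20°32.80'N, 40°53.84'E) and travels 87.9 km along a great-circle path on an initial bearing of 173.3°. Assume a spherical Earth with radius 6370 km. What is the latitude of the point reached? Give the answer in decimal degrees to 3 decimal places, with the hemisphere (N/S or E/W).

MON-63: φ = +20.54667°, λ = +40.89733°
δ = d/R = 87.9/6370 = 0.013799 rad
φ₂ = arcsin(sin φ₁ cos δ + cos φ₁ sin δ cos θ)
   = arcsin(0.35097·0.99990 + 0.93639·0.01380·-0.99317) = 19.76141°
λ₂ = λ₁ + atan2(sin θ sin δ cos φ₁, cos δ − sin φ₁ sin φ₂) = 40.99535°

19.761°N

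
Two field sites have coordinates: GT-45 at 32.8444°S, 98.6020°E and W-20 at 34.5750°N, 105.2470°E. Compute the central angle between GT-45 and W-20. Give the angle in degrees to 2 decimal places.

67.71°

Δφ = 67.4194°,  Δλ = 6.6450°
a = sin²(Δφ/2) + cos φ₁ cos φ₂ sin²(Δλ/2) = 0.310332
c = 2·arcsin(√a) = 1.181718 rad = 67.7075°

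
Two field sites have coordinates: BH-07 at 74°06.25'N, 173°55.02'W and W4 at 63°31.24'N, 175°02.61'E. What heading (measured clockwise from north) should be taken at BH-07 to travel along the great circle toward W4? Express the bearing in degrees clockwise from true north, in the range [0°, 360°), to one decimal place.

205.9°

BH-07: φ = +74.10417°, λ = -173.91700°
W4: φ = +63.52067°, λ = +175.04350°
Δλ = -11.0395°
y = sin Δλ · cos φ₂ = -0.085379
x = cos φ₁ sin φ₂ − sin φ₁ cos φ₂ cos Δλ = -0.175733
θ = atan2(y, x) = -154.0875° → 205.9125° (mod 360°)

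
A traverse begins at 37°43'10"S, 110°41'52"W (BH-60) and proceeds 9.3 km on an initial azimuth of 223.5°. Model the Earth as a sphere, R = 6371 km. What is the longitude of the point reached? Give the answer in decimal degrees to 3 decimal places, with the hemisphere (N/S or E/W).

110.771°W

BH-60: φ = -37.71944°, λ = -110.69778°
δ = d/R = 9.3/6371 = 0.001460 rad
φ₂ = arcsin(sin φ₁ cos δ + cos φ₁ sin δ cos θ)
   = arcsin(-0.61180·1.00000 + 0.79102·0.00146·-0.72537) = -37.78009°
λ₂ = λ₁ + atan2(sin θ sin δ cos φ₁, cos δ − sin φ₁ sin φ₂) = -110.77062°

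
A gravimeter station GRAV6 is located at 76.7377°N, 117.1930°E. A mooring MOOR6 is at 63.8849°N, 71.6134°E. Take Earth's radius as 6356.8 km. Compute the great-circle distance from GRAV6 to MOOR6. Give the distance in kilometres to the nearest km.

Δφ = -12.8528°,  Δλ = -45.5796°
a = sin²(Δφ/2) + cos φ₁ cos φ₂ sin²(Δλ/2) = 0.027679
c = 2·arcsin(√a) = 0.334294 rad = 19.1536°
d = R·c = 6356.8 × 0.334294 = 2125.0 km

2125 km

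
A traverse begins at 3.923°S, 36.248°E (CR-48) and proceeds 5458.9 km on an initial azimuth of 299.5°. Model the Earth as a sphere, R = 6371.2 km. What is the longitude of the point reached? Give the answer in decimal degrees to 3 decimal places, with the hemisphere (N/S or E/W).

δ = d/R = 5458.9/6371.2 = 0.856809 rad
φ₂ = arcsin(sin φ₁ cos δ + cos φ₁ sin δ cos θ)
   = arcsin(-0.06842·0.65485 + 0.99766·0.75576·0.49242) = 19.05515°
λ₂ = λ₁ + atan2(sin θ sin δ cos φ₁, cos δ − sin φ₁ sin φ₂) = -7.85175°

7.852°W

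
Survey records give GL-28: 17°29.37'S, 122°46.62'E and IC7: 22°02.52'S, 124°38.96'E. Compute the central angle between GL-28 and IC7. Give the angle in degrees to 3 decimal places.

GL-28: φ = -17.48950°, λ = +122.77700°
IC7: φ = -22.04200°, λ = +124.64933°
Δφ = -4.5525°,  Δλ = 1.8723°
a = sin²(Δφ/2) + cos φ₁ cos φ₂ sin²(Δλ/2) = 0.001813
c = 2·arcsin(√a) = 0.085196 rad = 4.8814°

4.881°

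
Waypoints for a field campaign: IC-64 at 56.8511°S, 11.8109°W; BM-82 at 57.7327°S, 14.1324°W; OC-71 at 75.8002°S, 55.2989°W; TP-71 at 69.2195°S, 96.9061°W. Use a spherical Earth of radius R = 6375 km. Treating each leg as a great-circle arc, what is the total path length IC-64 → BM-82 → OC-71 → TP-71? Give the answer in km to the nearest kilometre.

4292 km

IC-64→BM-82: c = 0.026758 rad, d = 170.58 km
BM-82→OC-71: c = 0.406985 rad, d = 2594.53 km
OC-71→TP-71: c = 0.239508 rad, d = 1526.86 km
Total = 170.58 + 2594.53 + 1526.86 = 4291.98 km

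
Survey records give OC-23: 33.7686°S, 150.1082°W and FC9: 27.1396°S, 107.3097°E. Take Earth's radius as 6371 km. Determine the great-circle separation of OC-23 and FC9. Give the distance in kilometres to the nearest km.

9418 km

Δφ = 6.6290°,  Δλ = -102.5821°
a = sin²(Δφ/2) + cos φ₁ cos φ₂ sin²(Δλ/2) = 0.453798
c = 2·arcsin(√a) = 1.478261 rad = 84.6981°
d = R·c = 6371 × 1.478261 = 9418.0 km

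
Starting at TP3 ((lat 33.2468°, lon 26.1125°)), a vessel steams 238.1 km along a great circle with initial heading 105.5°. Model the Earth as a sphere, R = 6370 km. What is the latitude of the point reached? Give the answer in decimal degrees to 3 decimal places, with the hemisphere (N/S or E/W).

δ = d/R = 238.1/6370 = 0.037378 rad
φ₂ = arcsin(sin φ₁ cos δ + cos φ₁ sin δ cos θ)
   = arcsin(0.54825·0.99930 + 0.83632·0.03737·-0.26724) = 32.65040°
λ₂ = λ₁ + atan2(sin θ sin δ cos φ₁, cos δ − sin φ₁ sin φ₂) = 28.56373°

32.650°N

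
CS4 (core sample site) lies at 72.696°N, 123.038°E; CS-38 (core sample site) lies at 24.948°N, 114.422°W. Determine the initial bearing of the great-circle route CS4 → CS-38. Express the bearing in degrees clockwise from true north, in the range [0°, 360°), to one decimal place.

Δλ = 122.5400°
y = sin Δλ · cos φ₂ = 0.764355
x = cos φ₁ sin φ₂ − sin φ₁ cos φ₂ cos Δλ = 0.591085
θ = atan2(y, x) = 52.2848° → 52.2848° (mod 360°)

52.3°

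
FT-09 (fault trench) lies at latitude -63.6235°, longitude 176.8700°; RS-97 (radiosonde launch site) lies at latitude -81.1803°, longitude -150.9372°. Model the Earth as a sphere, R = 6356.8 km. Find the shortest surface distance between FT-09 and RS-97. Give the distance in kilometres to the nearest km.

Δφ = -17.5568°,  Δλ = 32.1928°
a = sin²(Δφ/2) + cos φ₁ cos φ₂ sin²(Δλ/2) = 0.028527
c = 2·arcsin(√a) = 0.339426 rad = 19.4477°
d = R·c = 6356.8 × 0.339426 = 2157.7 km

2158 km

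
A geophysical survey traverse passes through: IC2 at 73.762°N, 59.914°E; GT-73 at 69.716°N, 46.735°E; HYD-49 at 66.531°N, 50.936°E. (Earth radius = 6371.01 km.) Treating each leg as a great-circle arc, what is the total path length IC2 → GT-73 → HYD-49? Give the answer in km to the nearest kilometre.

1035 km

IC2→GT-73: c = 0.100495 rad, d = 640.26 km
GT-73→HYD-49: c = 0.061907 rad, d = 394.41 km
Total = 640.26 + 394.41 = 1034.67 km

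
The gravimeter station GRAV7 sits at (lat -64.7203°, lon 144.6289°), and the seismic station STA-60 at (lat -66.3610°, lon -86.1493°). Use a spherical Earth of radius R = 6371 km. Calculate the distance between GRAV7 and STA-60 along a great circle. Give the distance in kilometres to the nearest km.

4886 km

Δφ = -1.6407°,  Δλ = 129.2218°
a = sin²(Δφ/2) + cos φ₁ cos φ₂ sin²(Δλ/2) = 0.139957
c = 2·arcsin(√a) = 0.766869 rad = 43.9384°
d = R·c = 6371 × 0.766869 = 4885.7 km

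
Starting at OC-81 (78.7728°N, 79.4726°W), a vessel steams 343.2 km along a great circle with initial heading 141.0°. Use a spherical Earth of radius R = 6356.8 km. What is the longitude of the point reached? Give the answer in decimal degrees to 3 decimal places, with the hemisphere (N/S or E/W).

71.269°W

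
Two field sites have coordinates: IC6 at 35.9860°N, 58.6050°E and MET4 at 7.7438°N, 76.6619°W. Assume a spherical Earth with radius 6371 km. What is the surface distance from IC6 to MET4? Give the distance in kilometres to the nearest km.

13273 km

Δφ = -28.2422°,  Δλ = -135.2669°
a = sin²(Δφ/2) + cos φ₁ cos φ₂ sin²(Δλ/2) = 0.745203
c = 2·arcsin(√a) = 2.083352 rad = 119.3673°
d = R·c = 6371 × 2.083352 = 13273.0 km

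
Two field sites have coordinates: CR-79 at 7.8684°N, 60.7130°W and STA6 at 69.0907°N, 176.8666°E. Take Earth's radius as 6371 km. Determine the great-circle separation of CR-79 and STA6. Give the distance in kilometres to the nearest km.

10401 km

Δφ = 61.2223°,  Δλ = -122.4204°
a = sin²(Δφ/2) + cos φ₁ cos φ₂ sin²(Δλ/2) = 0.530827
c = 2·arcsin(√a) = 1.632489 rad = 93.5347°
d = R·c = 6371 × 1.632489 = 10400.6 km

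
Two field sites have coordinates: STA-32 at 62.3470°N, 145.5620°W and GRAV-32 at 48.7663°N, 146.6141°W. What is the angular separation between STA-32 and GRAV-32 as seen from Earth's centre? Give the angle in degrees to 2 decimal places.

Δφ = -13.5807°,  Δλ = -1.0521°
a = sin²(Δφ/2) + cos φ₁ cos φ₂ sin²(Δλ/2) = 0.014006
c = 2·arcsin(√a) = 0.237247 rad = 13.5933°

13.59°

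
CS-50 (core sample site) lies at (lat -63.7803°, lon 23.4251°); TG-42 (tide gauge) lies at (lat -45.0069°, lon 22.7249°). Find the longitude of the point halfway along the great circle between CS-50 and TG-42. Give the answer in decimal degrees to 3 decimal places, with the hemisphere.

22.994°E

Bx = cos φ₂ cos Δλ = 0.706969,  By = cos φ₂ sin Δλ = -0.008640
φₘ = atan2(sin φ₁ + sin φ₂, √((cos φ₁ + Bx)² + By²)) = -54.39408°
λₘ = λ₁ + atan2(By, cos φ₁ + Bx) = 22.99418°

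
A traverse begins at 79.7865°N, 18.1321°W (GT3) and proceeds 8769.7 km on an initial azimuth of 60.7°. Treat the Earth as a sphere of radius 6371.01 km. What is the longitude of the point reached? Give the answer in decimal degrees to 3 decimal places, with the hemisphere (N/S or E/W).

98.993°E

δ = d/R = 8769.7/6371.01 = 1.376501 rad
φ₂ = arcsin(sin φ₁ cos δ + cos φ₁ sin δ cos θ)
   = arcsin(0.98415·0.19308 + 0.17732·0.98118·0.48938) = 15.97148°
λ₂ = λ₁ + atan2(sin θ sin δ cos φ₁, cos δ − sin φ₁ sin φ₂) = 98.99264°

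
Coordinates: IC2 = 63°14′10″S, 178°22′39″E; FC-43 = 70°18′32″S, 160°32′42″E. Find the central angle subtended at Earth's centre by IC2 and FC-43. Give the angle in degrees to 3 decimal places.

IC2: φ = -63.23611°, λ = +178.37750°
FC-43: φ = -70.30889°, λ = +160.54500°
Δφ = -7.0728°,  Δλ = -17.8325°
a = sin²(Δφ/2) + cos φ₁ cos φ₂ sin²(Δλ/2) = 0.007450
c = 2·arcsin(√a) = 0.172838 rad = 9.9029°

9.903°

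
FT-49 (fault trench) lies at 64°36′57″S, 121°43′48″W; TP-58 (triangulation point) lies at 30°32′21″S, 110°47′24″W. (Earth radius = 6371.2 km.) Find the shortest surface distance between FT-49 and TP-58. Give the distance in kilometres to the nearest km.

FT-49: φ = -64.61583°, λ = -121.73000°
TP-58: φ = -30.53917°, λ = -110.79000°
Δφ = 34.0767°,  Δλ = 10.9400°
a = sin²(Δφ/2) + cos φ₁ cos φ₂ sin²(Δλ/2) = 0.089211
c = 2·arcsin(√a) = 0.606622 rad = 34.7569°
d = R·c = 6371.2 × 0.606622 = 3864.9 km

3865 km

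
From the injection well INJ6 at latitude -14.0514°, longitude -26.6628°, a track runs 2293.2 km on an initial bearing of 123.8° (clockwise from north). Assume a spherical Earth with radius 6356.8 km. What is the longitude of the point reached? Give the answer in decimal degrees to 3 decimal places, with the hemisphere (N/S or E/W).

δ = d/R = 2293.2/6356.8 = 0.360748 rad
φ₂ = arcsin(sin φ₁ cos δ + cos φ₁ sin δ cos θ)
   = arcsin(-0.24279·0.93563 + 0.97008·0.35297·-0.55630) = -24.68611°
λ₂ = λ₁ + atan2(sin θ sin δ cos φ₁, cos δ − sin φ₁ sin φ₂) = -7.82935°

7.829°W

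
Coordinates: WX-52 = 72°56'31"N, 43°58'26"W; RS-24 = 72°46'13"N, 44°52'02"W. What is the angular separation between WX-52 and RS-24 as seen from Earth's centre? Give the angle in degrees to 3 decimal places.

0.314°

WX-52: φ = +72.94194°, λ = -43.97389°
RS-24: φ = +72.77028°, λ = -44.86722°
Δφ = -0.1717°,  Δλ = -0.8933°
a = sin²(Δφ/2) + cos φ₁ cos φ₂ sin²(Δλ/2) = 0.000008
c = 2·arcsin(√a) = 0.005486 rad = 0.3143°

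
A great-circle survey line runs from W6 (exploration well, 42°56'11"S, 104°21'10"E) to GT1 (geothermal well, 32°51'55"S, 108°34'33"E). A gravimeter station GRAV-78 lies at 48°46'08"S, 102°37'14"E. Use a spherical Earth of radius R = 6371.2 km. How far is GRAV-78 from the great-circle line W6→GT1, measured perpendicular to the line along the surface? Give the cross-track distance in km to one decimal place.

W6: φ = -42.93639°, λ = +104.35278°
GT1: φ = -32.86528°, λ = +108.57583°
GRAV-78: φ = -48.76889°, λ = +102.62056°
δ₁₃ = central angle W6→GRAV-78 = 0.103944 rad  (haversine)
θ₁₃ = bearing W6→GRAV-78 = 191.071°,  θ₁₂ = bearing W6→GT1 = 19.640°
dₓₜ = R·arcsin(sin δ₁₃ · sin(θ₁₃ − θ₁₂)) = 6371.2·arcsin(0.10376·sin(171.430°)) = 98.510 km
|dₓₜ| = 98.510 km

98.5 km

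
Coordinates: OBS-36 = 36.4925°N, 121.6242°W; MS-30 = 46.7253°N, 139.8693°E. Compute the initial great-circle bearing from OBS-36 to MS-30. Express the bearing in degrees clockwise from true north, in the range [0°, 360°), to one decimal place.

313.6°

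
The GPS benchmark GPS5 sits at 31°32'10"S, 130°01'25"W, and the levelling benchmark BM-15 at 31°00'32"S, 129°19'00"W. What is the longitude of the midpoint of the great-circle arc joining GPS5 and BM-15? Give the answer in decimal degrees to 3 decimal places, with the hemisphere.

GPS5: φ = -31.53611°, λ = -130.02361°
BM-15: φ = -31.00889°, λ = -129.31667°
Bx = cos φ₂ cos Δλ = 0.857022,  By = cos φ₂ sin Δλ = 0.010575
φₘ = atan2(sin φ₁ + sin φ₂, √((cos φ₁ + Bx)² + By²)) = -31.27298°
λₘ = λ₁ + atan2(By, cos φ₁ + Bx) = -129.66915°

129.669°W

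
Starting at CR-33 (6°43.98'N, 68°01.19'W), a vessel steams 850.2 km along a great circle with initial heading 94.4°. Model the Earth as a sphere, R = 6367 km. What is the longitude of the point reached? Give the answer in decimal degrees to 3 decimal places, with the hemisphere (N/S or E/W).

CR-33: φ = +6.73300°, λ = -68.01983°
δ = d/R = 850.2/6367 = 0.133532 rad
φ₂ = arcsin(sin φ₁ cos δ + cos φ₁ sin δ cos θ)
   = arcsin(0.11724·0.99110 + 0.99310·0.13314·-0.07672) = 6.08798°
λ₂ = λ₁ + atan2(sin θ sin δ cos φ₁, cos δ − sin φ₁ sin φ₂) = -60.34816°

60.348°W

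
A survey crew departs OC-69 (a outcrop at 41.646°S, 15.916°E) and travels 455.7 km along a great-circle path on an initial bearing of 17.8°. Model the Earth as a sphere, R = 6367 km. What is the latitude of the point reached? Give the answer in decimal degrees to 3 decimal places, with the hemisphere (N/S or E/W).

37.730°S

δ = d/R = 455.7/6367 = 0.071572 rad
φ₂ = arcsin(sin φ₁ cos δ + cos φ₁ sin δ cos θ)
   = arcsin(-0.66453·0.99744 + 0.74726·0.07151·0.95213) = -37.73030°
λ₂ = λ₁ + atan2(sin θ sin δ cos φ₁, cos δ − sin φ₁ sin φ₂) = 17.49987°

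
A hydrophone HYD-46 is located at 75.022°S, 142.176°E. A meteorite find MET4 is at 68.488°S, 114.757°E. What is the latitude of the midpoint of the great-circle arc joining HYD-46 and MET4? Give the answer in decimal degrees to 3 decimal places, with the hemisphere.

72.227°S

Bx = cos φ₂ cos Δλ = 0.325502,  By = cos φ₂ sin Δλ = -0.168861
φₘ = atan2(sin φ₁ + sin φ₂, √((cos φ₁ + Bx)² + By²)) = -72.22688°
λₘ = λ₁ + atan2(By, cos φ₁ + Bx) = 126.04768°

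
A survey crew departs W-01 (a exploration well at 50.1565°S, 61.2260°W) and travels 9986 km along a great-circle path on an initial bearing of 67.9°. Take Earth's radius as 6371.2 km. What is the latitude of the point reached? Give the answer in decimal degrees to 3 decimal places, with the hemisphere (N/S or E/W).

δ = d/R = 9986/6371.2 = 1.567366 rad
φ₂ = arcsin(sin φ₁ cos δ + cos φ₁ sin δ cos θ)
   = arcsin(-0.76780·0.00343 + 0.64069·0.99999·0.37622) = 13.79264°
λ₂ = λ₁ + atan2(sin θ sin δ cos φ₁, cos δ − sin φ₁ sin φ₂) = 11.33428°

13.793°N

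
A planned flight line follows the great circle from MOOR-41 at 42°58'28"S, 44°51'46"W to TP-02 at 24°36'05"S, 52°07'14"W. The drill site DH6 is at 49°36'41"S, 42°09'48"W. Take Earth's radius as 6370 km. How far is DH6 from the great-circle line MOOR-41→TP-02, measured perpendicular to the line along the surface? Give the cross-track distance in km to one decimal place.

MOOR-41: φ = -42.97444°, λ = -44.86278°
TP-02: φ = -24.60139°, λ = -52.12056°
DH6: φ = -49.61139°, λ = -42.16333°
δ₁₃ = central angle MOOR-41→DH6 = 0.120303 rad  (haversine)
θ₁₃ = bearing MOOR-41→DH6 = 165.269°,  θ₁₂ = bearing MOOR-41→TP-02 = 339.683°
dₓₜ = R·arcsin(sin δ₁₃ · sin(θ₁₃ − θ₁₂)) = 6370·arcsin(0.12001·sin(-174.414°)) = -74.417 km
|dₓₜ| = 74.417 km

74.4 km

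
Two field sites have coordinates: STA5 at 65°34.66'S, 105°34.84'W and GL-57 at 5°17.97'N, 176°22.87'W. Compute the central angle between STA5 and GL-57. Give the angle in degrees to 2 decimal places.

87.06°

STA5: φ = -65.57767°, λ = -105.58067°
GL-57: φ = +5.29950°, λ = -176.38117°
Δφ = 70.8772°,  Δλ = -70.8005°
a = sin²(Δφ/2) + cos φ₁ cos φ₂ sin²(Δλ/2) = 0.474355
c = 2·arcsin(√a) = 1.519483 rad = 87.0600°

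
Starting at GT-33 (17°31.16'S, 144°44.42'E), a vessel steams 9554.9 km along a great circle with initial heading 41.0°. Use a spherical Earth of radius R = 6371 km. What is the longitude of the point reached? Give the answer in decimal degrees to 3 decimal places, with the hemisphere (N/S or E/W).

149.475°W

GT-33: φ = -17.51933°, λ = +144.74033°
δ = d/R = 9554.9/6371 = 1.499749 rad
φ₂ = arcsin(sin φ₁ cos δ + cos φ₁ sin δ cos θ)
   = arcsin(-0.30103·0.07099 + 0.95362·0.99748·0.75471) = 44.14829°
λ₂ = λ₁ + atan2(sin θ sin δ cos φ₁, cos δ − sin φ₁ sin φ₂) = -149.47492°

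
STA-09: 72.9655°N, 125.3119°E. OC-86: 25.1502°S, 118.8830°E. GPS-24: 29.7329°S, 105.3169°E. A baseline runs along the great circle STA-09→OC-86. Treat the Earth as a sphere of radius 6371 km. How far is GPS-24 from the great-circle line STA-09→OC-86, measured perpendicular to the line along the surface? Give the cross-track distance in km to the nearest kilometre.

δ₁₃ = central angle STA-09→GPS-24 = 1.808172 rad  (haversine)
θ₁₃ = bearing STA-09→GPS-24 = 197.787°,  θ₁₂ = bearing STA-09→OC-86 = 185.878°
dₓₜ = R·arcsin(sin δ₁₃ · sin(θ₁₃ − θ₁₂)) = 6371·arcsin(0.97196·sin(11.910°)) = 1286.652 km
|dₓₜ| = 1286.652 km

1287 km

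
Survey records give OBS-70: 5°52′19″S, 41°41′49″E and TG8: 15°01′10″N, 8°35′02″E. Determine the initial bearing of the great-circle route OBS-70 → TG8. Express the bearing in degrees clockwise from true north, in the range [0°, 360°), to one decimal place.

OBS-70: φ = -5.87194°, λ = +41.69694°
TG8: φ = +15.01944°, λ = +8.58389°
Δλ = -33.1131°
y = sin Δλ · cos φ₂ = -0.527630
x = cos φ₁ sin φ₂ − sin φ₁ cos φ₂ cos Δλ = 0.340550
θ = atan2(y, x) = -57.1605° → 302.8395° (mod 360°)

302.8°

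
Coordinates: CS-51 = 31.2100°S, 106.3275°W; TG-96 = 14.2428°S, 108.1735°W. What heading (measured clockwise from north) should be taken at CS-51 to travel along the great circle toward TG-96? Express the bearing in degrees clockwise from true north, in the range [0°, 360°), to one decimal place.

Δλ = -1.8460°
y = sin Δλ · cos φ₂ = -0.031223
x = cos φ₁ sin φ₂ − sin φ₁ cos φ₂ cos Δλ = 0.291564
θ = atan2(y, x) = -6.1124° → 353.8876° (mod 360°)

353.9°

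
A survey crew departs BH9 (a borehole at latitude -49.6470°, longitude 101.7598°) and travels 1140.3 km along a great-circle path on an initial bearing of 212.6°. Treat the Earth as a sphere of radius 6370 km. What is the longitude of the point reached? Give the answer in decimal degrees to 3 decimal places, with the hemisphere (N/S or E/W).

91.363°E

δ = d/R = 1140.3/6370 = 0.179011 rad
φ₂ = arcsin(sin φ₁ cos δ + cos φ₁ sin δ cos θ)
   = arcsin(-0.76207·0.98402 + 0.64749·0.17806·-0.84245) = -57.88890°
λ₂ = λ₁ + atan2(sin θ sin δ cos φ₁, cos δ − sin φ₁ sin φ₂) = 91.36261°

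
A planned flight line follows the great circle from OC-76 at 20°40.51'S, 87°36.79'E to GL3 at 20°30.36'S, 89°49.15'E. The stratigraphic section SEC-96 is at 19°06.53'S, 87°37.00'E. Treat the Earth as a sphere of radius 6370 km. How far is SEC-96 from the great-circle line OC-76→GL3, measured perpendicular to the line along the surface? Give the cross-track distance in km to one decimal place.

OC-76: φ = -20.67517°, λ = +87.61317°
GL3: φ = -20.50600°, λ = +89.81917°
SEC-96: φ = -19.10883°, λ = +87.61667°
δ₁₃ = central angle OC-76→SEC-96 = 0.027338 rad  (haversine)
θ₁₃ = bearing OC-76→SEC-96 = 0.121°,  θ₁₂ = bearing OC-76→GL3 = 85.705°
dₓₜ = R·arcsin(sin δ₁₃ · sin(θ₁₃ − θ₁₂)) = 6370·arcsin(0.02733·sin(-85.584°)) = -173.624 km
|dₓₜ| = 173.624 km

173.6 km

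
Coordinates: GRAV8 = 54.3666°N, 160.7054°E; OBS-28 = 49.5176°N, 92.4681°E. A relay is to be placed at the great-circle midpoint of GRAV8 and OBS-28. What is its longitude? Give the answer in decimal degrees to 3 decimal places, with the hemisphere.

Bx = cos φ₂ cos Δλ = 0.240705,  By = cos φ₂ sin Δλ = -0.602943
φₘ = atan2(sin φ₁ + sin φ₂, √((cos φ₁ + Bx)² + By²)) = 57.03287°
λₘ = λ₁ + atan2(By, cos φ₁ + Bx) = 124.48830°

124.488°E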